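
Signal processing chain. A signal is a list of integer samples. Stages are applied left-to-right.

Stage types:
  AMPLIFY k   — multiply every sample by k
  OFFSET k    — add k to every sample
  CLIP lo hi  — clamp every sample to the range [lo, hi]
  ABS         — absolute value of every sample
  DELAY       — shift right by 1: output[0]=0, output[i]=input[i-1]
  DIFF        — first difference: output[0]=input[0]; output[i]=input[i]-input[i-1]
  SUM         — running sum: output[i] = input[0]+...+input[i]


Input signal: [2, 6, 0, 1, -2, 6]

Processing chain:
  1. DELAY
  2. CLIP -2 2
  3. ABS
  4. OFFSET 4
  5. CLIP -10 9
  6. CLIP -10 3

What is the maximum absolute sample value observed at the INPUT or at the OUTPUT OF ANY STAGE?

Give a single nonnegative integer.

Answer: 6

Derivation:
Input: [2, 6, 0, 1, -2, 6] (max |s|=6)
Stage 1 (DELAY): [0, 2, 6, 0, 1, -2] = [0, 2, 6, 0, 1, -2] -> [0, 2, 6, 0, 1, -2] (max |s|=6)
Stage 2 (CLIP -2 2): clip(0,-2,2)=0, clip(2,-2,2)=2, clip(6,-2,2)=2, clip(0,-2,2)=0, clip(1,-2,2)=1, clip(-2,-2,2)=-2 -> [0, 2, 2, 0, 1, -2] (max |s|=2)
Stage 3 (ABS): |0|=0, |2|=2, |2|=2, |0|=0, |1|=1, |-2|=2 -> [0, 2, 2, 0, 1, 2] (max |s|=2)
Stage 4 (OFFSET 4): 0+4=4, 2+4=6, 2+4=6, 0+4=4, 1+4=5, 2+4=6 -> [4, 6, 6, 4, 5, 6] (max |s|=6)
Stage 5 (CLIP -10 9): clip(4,-10,9)=4, clip(6,-10,9)=6, clip(6,-10,9)=6, clip(4,-10,9)=4, clip(5,-10,9)=5, clip(6,-10,9)=6 -> [4, 6, 6, 4, 5, 6] (max |s|=6)
Stage 6 (CLIP -10 3): clip(4,-10,3)=3, clip(6,-10,3)=3, clip(6,-10,3)=3, clip(4,-10,3)=3, clip(5,-10,3)=3, clip(6,-10,3)=3 -> [3, 3, 3, 3, 3, 3] (max |s|=3)
Overall max amplitude: 6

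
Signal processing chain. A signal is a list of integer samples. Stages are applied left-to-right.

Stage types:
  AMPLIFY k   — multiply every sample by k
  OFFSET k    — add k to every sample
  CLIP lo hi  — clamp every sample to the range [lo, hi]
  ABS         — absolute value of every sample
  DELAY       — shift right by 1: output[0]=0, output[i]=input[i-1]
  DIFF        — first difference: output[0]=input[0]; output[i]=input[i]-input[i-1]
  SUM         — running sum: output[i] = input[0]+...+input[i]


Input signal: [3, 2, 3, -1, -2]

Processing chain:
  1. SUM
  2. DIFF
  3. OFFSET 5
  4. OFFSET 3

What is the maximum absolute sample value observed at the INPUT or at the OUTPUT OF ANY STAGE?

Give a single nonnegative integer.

Answer: 11

Derivation:
Input: [3, 2, 3, -1, -2] (max |s|=3)
Stage 1 (SUM): sum[0..0]=3, sum[0..1]=5, sum[0..2]=8, sum[0..3]=7, sum[0..4]=5 -> [3, 5, 8, 7, 5] (max |s|=8)
Stage 2 (DIFF): s[0]=3, 5-3=2, 8-5=3, 7-8=-1, 5-7=-2 -> [3, 2, 3, -1, -2] (max |s|=3)
Stage 3 (OFFSET 5): 3+5=8, 2+5=7, 3+5=8, -1+5=4, -2+5=3 -> [8, 7, 8, 4, 3] (max |s|=8)
Stage 4 (OFFSET 3): 8+3=11, 7+3=10, 8+3=11, 4+3=7, 3+3=6 -> [11, 10, 11, 7, 6] (max |s|=11)
Overall max amplitude: 11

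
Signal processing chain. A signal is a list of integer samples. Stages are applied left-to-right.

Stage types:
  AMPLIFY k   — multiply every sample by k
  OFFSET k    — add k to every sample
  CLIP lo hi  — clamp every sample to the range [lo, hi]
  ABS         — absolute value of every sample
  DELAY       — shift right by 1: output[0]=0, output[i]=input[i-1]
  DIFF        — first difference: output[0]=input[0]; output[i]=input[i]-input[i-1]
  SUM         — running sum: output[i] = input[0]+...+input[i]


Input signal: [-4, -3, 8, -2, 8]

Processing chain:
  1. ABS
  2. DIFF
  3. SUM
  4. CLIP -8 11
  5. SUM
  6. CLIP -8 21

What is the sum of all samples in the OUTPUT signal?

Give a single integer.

Answer: 64

Derivation:
Input: [-4, -3, 8, -2, 8]
Stage 1 (ABS): |-4|=4, |-3|=3, |8|=8, |-2|=2, |8|=8 -> [4, 3, 8, 2, 8]
Stage 2 (DIFF): s[0]=4, 3-4=-1, 8-3=5, 2-8=-6, 8-2=6 -> [4, -1, 5, -6, 6]
Stage 3 (SUM): sum[0..0]=4, sum[0..1]=3, sum[0..2]=8, sum[0..3]=2, sum[0..4]=8 -> [4, 3, 8, 2, 8]
Stage 4 (CLIP -8 11): clip(4,-8,11)=4, clip(3,-8,11)=3, clip(8,-8,11)=8, clip(2,-8,11)=2, clip(8,-8,11)=8 -> [4, 3, 8, 2, 8]
Stage 5 (SUM): sum[0..0]=4, sum[0..1]=7, sum[0..2]=15, sum[0..3]=17, sum[0..4]=25 -> [4, 7, 15, 17, 25]
Stage 6 (CLIP -8 21): clip(4,-8,21)=4, clip(7,-8,21)=7, clip(15,-8,21)=15, clip(17,-8,21)=17, clip(25,-8,21)=21 -> [4, 7, 15, 17, 21]
Output sum: 64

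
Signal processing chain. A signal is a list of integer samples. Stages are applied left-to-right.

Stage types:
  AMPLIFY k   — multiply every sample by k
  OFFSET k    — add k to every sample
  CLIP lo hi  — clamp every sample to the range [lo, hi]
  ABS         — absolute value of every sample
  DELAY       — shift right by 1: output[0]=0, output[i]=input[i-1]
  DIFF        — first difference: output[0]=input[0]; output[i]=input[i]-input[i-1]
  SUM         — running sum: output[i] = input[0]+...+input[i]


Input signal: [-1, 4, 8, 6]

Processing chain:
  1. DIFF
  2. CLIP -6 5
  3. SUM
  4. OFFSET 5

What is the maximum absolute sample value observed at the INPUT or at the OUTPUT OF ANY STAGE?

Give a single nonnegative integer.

Answer: 13

Derivation:
Input: [-1, 4, 8, 6] (max |s|=8)
Stage 1 (DIFF): s[0]=-1, 4--1=5, 8-4=4, 6-8=-2 -> [-1, 5, 4, -2] (max |s|=5)
Stage 2 (CLIP -6 5): clip(-1,-6,5)=-1, clip(5,-6,5)=5, clip(4,-6,5)=4, clip(-2,-6,5)=-2 -> [-1, 5, 4, -2] (max |s|=5)
Stage 3 (SUM): sum[0..0]=-1, sum[0..1]=4, sum[0..2]=8, sum[0..3]=6 -> [-1, 4, 8, 6] (max |s|=8)
Stage 4 (OFFSET 5): -1+5=4, 4+5=9, 8+5=13, 6+5=11 -> [4, 9, 13, 11] (max |s|=13)
Overall max amplitude: 13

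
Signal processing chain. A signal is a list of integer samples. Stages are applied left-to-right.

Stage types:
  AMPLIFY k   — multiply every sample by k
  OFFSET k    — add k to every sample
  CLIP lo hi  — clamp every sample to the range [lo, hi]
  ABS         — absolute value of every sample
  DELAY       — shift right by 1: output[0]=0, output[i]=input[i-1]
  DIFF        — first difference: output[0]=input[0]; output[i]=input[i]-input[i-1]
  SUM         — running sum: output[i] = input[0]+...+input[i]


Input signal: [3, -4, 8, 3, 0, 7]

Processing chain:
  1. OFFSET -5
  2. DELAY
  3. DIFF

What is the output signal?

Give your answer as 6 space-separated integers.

Answer: 0 -2 -7 12 -5 -3

Derivation:
Input: [3, -4, 8, 3, 0, 7]
Stage 1 (OFFSET -5): 3+-5=-2, -4+-5=-9, 8+-5=3, 3+-5=-2, 0+-5=-5, 7+-5=2 -> [-2, -9, 3, -2, -5, 2]
Stage 2 (DELAY): [0, -2, -9, 3, -2, -5] = [0, -2, -9, 3, -2, -5] -> [0, -2, -9, 3, -2, -5]
Stage 3 (DIFF): s[0]=0, -2-0=-2, -9--2=-7, 3--9=12, -2-3=-5, -5--2=-3 -> [0, -2, -7, 12, -5, -3]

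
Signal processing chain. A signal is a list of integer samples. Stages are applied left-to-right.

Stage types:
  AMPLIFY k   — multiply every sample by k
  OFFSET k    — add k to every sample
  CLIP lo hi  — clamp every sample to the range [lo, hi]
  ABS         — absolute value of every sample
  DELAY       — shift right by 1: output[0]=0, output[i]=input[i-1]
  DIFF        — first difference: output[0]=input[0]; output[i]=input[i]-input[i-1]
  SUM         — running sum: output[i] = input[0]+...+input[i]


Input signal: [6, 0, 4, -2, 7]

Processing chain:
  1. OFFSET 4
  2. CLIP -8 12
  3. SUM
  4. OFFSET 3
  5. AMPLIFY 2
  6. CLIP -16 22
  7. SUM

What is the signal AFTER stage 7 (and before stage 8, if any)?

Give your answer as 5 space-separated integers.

Input: [6, 0, 4, -2, 7]
Stage 1 (OFFSET 4): 6+4=10, 0+4=4, 4+4=8, -2+4=2, 7+4=11 -> [10, 4, 8, 2, 11]
Stage 2 (CLIP -8 12): clip(10,-8,12)=10, clip(4,-8,12)=4, clip(8,-8,12)=8, clip(2,-8,12)=2, clip(11,-8,12)=11 -> [10, 4, 8, 2, 11]
Stage 3 (SUM): sum[0..0]=10, sum[0..1]=14, sum[0..2]=22, sum[0..3]=24, sum[0..4]=35 -> [10, 14, 22, 24, 35]
Stage 4 (OFFSET 3): 10+3=13, 14+3=17, 22+3=25, 24+3=27, 35+3=38 -> [13, 17, 25, 27, 38]
Stage 5 (AMPLIFY 2): 13*2=26, 17*2=34, 25*2=50, 27*2=54, 38*2=76 -> [26, 34, 50, 54, 76]
Stage 6 (CLIP -16 22): clip(26,-16,22)=22, clip(34,-16,22)=22, clip(50,-16,22)=22, clip(54,-16,22)=22, clip(76,-16,22)=22 -> [22, 22, 22, 22, 22]
Stage 7 (SUM): sum[0..0]=22, sum[0..1]=44, sum[0..2]=66, sum[0..3]=88, sum[0..4]=110 -> [22, 44, 66, 88, 110]

Answer: 22 44 66 88 110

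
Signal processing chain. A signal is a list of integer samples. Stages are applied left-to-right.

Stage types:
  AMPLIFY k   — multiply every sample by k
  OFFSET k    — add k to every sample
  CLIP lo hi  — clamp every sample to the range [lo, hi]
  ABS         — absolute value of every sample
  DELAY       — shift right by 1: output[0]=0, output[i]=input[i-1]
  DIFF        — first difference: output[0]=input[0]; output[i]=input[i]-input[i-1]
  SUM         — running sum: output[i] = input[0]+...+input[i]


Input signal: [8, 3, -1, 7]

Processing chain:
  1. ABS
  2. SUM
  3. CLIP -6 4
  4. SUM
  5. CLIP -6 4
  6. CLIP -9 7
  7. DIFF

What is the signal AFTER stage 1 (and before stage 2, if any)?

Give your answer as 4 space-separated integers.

Answer: 8 3 1 7

Derivation:
Input: [8, 3, -1, 7]
Stage 1 (ABS): |8|=8, |3|=3, |-1|=1, |7|=7 -> [8, 3, 1, 7]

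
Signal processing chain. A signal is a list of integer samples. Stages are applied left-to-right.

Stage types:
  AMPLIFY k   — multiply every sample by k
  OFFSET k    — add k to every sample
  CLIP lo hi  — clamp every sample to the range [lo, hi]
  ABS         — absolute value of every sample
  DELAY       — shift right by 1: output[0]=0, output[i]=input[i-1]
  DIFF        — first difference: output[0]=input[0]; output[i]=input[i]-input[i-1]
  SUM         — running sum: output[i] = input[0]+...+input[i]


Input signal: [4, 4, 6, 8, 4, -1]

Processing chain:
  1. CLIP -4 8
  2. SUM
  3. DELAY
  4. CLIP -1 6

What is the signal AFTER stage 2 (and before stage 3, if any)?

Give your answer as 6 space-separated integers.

Input: [4, 4, 6, 8, 4, -1]
Stage 1 (CLIP -4 8): clip(4,-4,8)=4, clip(4,-4,8)=4, clip(6,-4,8)=6, clip(8,-4,8)=8, clip(4,-4,8)=4, clip(-1,-4,8)=-1 -> [4, 4, 6, 8, 4, -1]
Stage 2 (SUM): sum[0..0]=4, sum[0..1]=8, sum[0..2]=14, sum[0..3]=22, sum[0..4]=26, sum[0..5]=25 -> [4, 8, 14, 22, 26, 25]

Answer: 4 8 14 22 26 25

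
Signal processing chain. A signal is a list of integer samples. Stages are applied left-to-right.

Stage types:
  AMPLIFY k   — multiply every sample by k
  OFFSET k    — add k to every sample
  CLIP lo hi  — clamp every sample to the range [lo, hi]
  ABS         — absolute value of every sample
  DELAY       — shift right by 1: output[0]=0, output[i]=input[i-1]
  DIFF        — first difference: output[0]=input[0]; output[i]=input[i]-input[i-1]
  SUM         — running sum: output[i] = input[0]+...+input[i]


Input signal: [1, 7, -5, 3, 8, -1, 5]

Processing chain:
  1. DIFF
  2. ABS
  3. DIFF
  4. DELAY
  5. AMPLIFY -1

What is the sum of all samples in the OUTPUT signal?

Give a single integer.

Input: [1, 7, -5, 3, 8, -1, 5]
Stage 1 (DIFF): s[0]=1, 7-1=6, -5-7=-12, 3--5=8, 8-3=5, -1-8=-9, 5--1=6 -> [1, 6, -12, 8, 5, -9, 6]
Stage 2 (ABS): |1|=1, |6|=6, |-12|=12, |8|=8, |5|=5, |-9|=9, |6|=6 -> [1, 6, 12, 8, 5, 9, 6]
Stage 3 (DIFF): s[0]=1, 6-1=5, 12-6=6, 8-12=-4, 5-8=-3, 9-5=4, 6-9=-3 -> [1, 5, 6, -4, -3, 4, -3]
Stage 4 (DELAY): [0, 1, 5, 6, -4, -3, 4] = [0, 1, 5, 6, -4, -3, 4] -> [0, 1, 5, 6, -4, -3, 4]
Stage 5 (AMPLIFY -1): 0*-1=0, 1*-1=-1, 5*-1=-5, 6*-1=-6, -4*-1=4, -3*-1=3, 4*-1=-4 -> [0, -1, -5, -6, 4, 3, -4]
Output sum: -9

Answer: -9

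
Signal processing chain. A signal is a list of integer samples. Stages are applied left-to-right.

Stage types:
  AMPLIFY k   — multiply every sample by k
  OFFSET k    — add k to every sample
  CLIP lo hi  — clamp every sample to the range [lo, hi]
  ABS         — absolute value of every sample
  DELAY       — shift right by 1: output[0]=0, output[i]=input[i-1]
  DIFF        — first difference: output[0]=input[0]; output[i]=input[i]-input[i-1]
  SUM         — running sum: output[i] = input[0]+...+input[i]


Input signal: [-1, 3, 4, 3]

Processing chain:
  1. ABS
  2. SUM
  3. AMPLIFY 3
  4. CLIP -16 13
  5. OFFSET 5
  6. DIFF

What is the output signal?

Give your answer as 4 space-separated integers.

Input: [-1, 3, 4, 3]
Stage 1 (ABS): |-1|=1, |3|=3, |4|=4, |3|=3 -> [1, 3, 4, 3]
Stage 2 (SUM): sum[0..0]=1, sum[0..1]=4, sum[0..2]=8, sum[0..3]=11 -> [1, 4, 8, 11]
Stage 3 (AMPLIFY 3): 1*3=3, 4*3=12, 8*3=24, 11*3=33 -> [3, 12, 24, 33]
Stage 4 (CLIP -16 13): clip(3,-16,13)=3, clip(12,-16,13)=12, clip(24,-16,13)=13, clip(33,-16,13)=13 -> [3, 12, 13, 13]
Stage 5 (OFFSET 5): 3+5=8, 12+5=17, 13+5=18, 13+5=18 -> [8, 17, 18, 18]
Stage 6 (DIFF): s[0]=8, 17-8=9, 18-17=1, 18-18=0 -> [8, 9, 1, 0]

Answer: 8 9 1 0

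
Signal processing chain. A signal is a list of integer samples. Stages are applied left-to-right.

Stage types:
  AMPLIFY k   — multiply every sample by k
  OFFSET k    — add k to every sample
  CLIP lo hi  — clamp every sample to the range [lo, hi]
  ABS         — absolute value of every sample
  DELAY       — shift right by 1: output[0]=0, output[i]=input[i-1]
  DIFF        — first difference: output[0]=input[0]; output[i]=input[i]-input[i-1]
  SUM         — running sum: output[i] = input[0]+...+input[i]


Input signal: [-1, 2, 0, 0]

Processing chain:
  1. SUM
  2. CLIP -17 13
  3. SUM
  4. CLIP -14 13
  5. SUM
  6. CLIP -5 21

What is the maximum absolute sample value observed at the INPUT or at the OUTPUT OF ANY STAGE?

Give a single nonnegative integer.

Input: [-1, 2, 0, 0] (max |s|=2)
Stage 1 (SUM): sum[0..0]=-1, sum[0..1]=1, sum[0..2]=1, sum[0..3]=1 -> [-1, 1, 1, 1] (max |s|=1)
Stage 2 (CLIP -17 13): clip(-1,-17,13)=-1, clip(1,-17,13)=1, clip(1,-17,13)=1, clip(1,-17,13)=1 -> [-1, 1, 1, 1] (max |s|=1)
Stage 3 (SUM): sum[0..0]=-1, sum[0..1]=0, sum[0..2]=1, sum[0..3]=2 -> [-1, 0, 1, 2] (max |s|=2)
Stage 4 (CLIP -14 13): clip(-1,-14,13)=-1, clip(0,-14,13)=0, clip(1,-14,13)=1, clip(2,-14,13)=2 -> [-1, 0, 1, 2] (max |s|=2)
Stage 5 (SUM): sum[0..0]=-1, sum[0..1]=-1, sum[0..2]=0, sum[0..3]=2 -> [-1, -1, 0, 2] (max |s|=2)
Stage 6 (CLIP -5 21): clip(-1,-5,21)=-1, clip(-1,-5,21)=-1, clip(0,-5,21)=0, clip(2,-5,21)=2 -> [-1, -1, 0, 2] (max |s|=2)
Overall max amplitude: 2

Answer: 2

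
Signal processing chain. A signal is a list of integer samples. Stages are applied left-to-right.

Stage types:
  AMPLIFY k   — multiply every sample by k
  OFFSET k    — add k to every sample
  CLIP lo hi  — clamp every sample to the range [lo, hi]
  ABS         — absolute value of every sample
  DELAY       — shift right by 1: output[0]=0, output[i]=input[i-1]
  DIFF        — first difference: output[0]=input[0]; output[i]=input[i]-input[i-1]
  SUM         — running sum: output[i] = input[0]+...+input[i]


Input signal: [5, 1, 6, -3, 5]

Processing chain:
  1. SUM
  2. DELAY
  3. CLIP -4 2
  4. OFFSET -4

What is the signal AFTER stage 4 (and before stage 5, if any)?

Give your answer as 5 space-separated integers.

Answer: -4 -2 -2 -2 -2

Derivation:
Input: [5, 1, 6, -3, 5]
Stage 1 (SUM): sum[0..0]=5, sum[0..1]=6, sum[0..2]=12, sum[0..3]=9, sum[0..4]=14 -> [5, 6, 12, 9, 14]
Stage 2 (DELAY): [0, 5, 6, 12, 9] = [0, 5, 6, 12, 9] -> [0, 5, 6, 12, 9]
Stage 3 (CLIP -4 2): clip(0,-4,2)=0, clip(5,-4,2)=2, clip(6,-4,2)=2, clip(12,-4,2)=2, clip(9,-4,2)=2 -> [0, 2, 2, 2, 2]
Stage 4 (OFFSET -4): 0+-4=-4, 2+-4=-2, 2+-4=-2, 2+-4=-2, 2+-4=-2 -> [-4, -2, -2, -2, -2]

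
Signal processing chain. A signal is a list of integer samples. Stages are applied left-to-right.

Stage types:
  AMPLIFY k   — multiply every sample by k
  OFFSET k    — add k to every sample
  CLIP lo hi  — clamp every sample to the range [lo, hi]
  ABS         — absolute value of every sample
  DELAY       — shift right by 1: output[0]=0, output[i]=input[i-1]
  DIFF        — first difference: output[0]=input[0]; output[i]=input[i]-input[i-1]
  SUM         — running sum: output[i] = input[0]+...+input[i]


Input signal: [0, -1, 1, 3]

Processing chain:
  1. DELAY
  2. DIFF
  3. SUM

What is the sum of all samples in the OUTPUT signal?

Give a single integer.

Answer: 0

Derivation:
Input: [0, -1, 1, 3]
Stage 1 (DELAY): [0, 0, -1, 1] = [0, 0, -1, 1] -> [0, 0, -1, 1]
Stage 2 (DIFF): s[0]=0, 0-0=0, -1-0=-1, 1--1=2 -> [0, 0, -1, 2]
Stage 3 (SUM): sum[0..0]=0, sum[0..1]=0, sum[0..2]=-1, sum[0..3]=1 -> [0, 0, -1, 1]
Output sum: 0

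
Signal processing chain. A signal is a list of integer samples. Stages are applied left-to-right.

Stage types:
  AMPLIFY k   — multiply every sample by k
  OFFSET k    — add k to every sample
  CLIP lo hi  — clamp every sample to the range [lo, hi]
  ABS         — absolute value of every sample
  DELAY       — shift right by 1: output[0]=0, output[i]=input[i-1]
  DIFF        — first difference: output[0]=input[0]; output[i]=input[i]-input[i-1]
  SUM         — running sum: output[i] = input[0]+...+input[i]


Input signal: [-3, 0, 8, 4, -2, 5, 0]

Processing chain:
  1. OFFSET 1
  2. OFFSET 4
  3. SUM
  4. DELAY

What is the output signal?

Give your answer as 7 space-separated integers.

Answer: 0 2 7 20 29 32 42

Derivation:
Input: [-3, 0, 8, 4, -2, 5, 0]
Stage 1 (OFFSET 1): -3+1=-2, 0+1=1, 8+1=9, 4+1=5, -2+1=-1, 5+1=6, 0+1=1 -> [-2, 1, 9, 5, -1, 6, 1]
Stage 2 (OFFSET 4): -2+4=2, 1+4=5, 9+4=13, 5+4=9, -1+4=3, 6+4=10, 1+4=5 -> [2, 5, 13, 9, 3, 10, 5]
Stage 3 (SUM): sum[0..0]=2, sum[0..1]=7, sum[0..2]=20, sum[0..3]=29, sum[0..4]=32, sum[0..5]=42, sum[0..6]=47 -> [2, 7, 20, 29, 32, 42, 47]
Stage 4 (DELAY): [0, 2, 7, 20, 29, 32, 42] = [0, 2, 7, 20, 29, 32, 42] -> [0, 2, 7, 20, 29, 32, 42]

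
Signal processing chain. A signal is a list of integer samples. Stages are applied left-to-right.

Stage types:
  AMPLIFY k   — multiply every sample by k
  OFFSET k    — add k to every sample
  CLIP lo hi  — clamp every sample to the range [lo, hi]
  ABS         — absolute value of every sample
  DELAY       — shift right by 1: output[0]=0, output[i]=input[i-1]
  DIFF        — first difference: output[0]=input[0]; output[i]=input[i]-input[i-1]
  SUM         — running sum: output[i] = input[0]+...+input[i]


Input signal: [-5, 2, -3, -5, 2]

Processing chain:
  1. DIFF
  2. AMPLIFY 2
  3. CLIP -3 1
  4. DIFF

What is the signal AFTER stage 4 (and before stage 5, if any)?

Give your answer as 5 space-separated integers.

Input: [-5, 2, -3, -5, 2]
Stage 1 (DIFF): s[0]=-5, 2--5=7, -3-2=-5, -5--3=-2, 2--5=7 -> [-5, 7, -5, -2, 7]
Stage 2 (AMPLIFY 2): -5*2=-10, 7*2=14, -5*2=-10, -2*2=-4, 7*2=14 -> [-10, 14, -10, -4, 14]
Stage 3 (CLIP -3 1): clip(-10,-3,1)=-3, clip(14,-3,1)=1, clip(-10,-3,1)=-3, clip(-4,-3,1)=-3, clip(14,-3,1)=1 -> [-3, 1, -3, -3, 1]
Stage 4 (DIFF): s[0]=-3, 1--3=4, -3-1=-4, -3--3=0, 1--3=4 -> [-3, 4, -4, 0, 4]

Answer: -3 4 -4 0 4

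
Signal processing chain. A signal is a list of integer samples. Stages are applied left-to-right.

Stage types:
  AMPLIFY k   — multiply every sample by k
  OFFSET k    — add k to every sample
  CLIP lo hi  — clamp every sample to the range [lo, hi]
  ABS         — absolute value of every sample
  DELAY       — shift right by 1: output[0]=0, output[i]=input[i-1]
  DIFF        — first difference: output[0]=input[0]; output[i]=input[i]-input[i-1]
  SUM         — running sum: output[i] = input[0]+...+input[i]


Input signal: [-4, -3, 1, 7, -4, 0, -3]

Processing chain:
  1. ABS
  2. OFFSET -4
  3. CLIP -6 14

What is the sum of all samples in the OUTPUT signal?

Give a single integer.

Answer: -6

Derivation:
Input: [-4, -3, 1, 7, -4, 0, -3]
Stage 1 (ABS): |-4|=4, |-3|=3, |1|=1, |7|=7, |-4|=4, |0|=0, |-3|=3 -> [4, 3, 1, 7, 4, 0, 3]
Stage 2 (OFFSET -4): 4+-4=0, 3+-4=-1, 1+-4=-3, 7+-4=3, 4+-4=0, 0+-4=-4, 3+-4=-1 -> [0, -1, -3, 3, 0, -4, -1]
Stage 3 (CLIP -6 14): clip(0,-6,14)=0, clip(-1,-6,14)=-1, clip(-3,-6,14)=-3, clip(3,-6,14)=3, clip(0,-6,14)=0, clip(-4,-6,14)=-4, clip(-1,-6,14)=-1 -> [0, -1, -3, 3, 0, -4, -1]
Output sum: -6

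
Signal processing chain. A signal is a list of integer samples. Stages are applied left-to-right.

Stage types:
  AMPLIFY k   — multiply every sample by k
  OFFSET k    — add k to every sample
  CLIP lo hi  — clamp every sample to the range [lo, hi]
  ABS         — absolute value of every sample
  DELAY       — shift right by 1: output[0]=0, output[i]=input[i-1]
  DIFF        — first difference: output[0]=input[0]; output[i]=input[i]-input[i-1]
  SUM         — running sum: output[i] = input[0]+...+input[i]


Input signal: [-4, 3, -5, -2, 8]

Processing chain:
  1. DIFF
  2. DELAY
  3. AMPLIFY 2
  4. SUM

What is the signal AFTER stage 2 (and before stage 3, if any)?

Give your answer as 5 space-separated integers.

Answer: 0 -4 7 -8 3

Derivation:
Input: [-4, 3, -5, -2, 8]
Stage 1 (DIFF): s[0]=-4, 3--4=7, -5-3=-8, -2--5=3, 8--2=10 -> [-4, 7, -8, 3, 10]
Stage 2 (DELAY): [0, -4, 7, -8, 3] = [0, -4, 7, -8, 3] -> [0, -4, 7, -8, 3]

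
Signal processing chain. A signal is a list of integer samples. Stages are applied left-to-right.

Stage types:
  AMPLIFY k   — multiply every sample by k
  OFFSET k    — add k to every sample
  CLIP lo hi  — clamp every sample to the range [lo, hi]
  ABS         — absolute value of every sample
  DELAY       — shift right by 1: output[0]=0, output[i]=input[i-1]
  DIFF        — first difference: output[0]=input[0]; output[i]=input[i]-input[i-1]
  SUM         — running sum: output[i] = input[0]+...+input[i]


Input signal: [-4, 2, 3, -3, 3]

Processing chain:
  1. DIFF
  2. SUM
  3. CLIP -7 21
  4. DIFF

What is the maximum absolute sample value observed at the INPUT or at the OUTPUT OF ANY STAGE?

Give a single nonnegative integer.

Input: [-4, 2, 3, -3, 3] (max |s|=4)
Stage 1 (DIFF): s[0]=-4, 2--4=6, 3-2=1, -3-3=-6, 3--3=6 -> [-4, 6, 1, -6, 6] (max |s|=6)
Stage 2 (SUM): sum[0..0]=-4, sum[0..1]=2, sum[0..2]=3, sum[0..3]=-3, sum[0..4]=3 -> [-4, 2, 3, -3, 3] (max |s|=4)
Stage 3 (CLIP -7 21): clip(-4,-7,21)=-4, clip(2,-7,21)=2, clip(3,-7,21)=3, clip(-3,-7,21)=-3, clip(3,-7,21)=3 -> [-4, 2, 3, -3, 3] (max |s|=4)
Stage 4 (DIFF): s[0]=-4, 2--4=6, 3-2=1, -3-3=-6, 3--3=6 -> [-4, 6, 1, -6, 6] (max |s|=6)
Overall max amplitude: 6

Answer: 6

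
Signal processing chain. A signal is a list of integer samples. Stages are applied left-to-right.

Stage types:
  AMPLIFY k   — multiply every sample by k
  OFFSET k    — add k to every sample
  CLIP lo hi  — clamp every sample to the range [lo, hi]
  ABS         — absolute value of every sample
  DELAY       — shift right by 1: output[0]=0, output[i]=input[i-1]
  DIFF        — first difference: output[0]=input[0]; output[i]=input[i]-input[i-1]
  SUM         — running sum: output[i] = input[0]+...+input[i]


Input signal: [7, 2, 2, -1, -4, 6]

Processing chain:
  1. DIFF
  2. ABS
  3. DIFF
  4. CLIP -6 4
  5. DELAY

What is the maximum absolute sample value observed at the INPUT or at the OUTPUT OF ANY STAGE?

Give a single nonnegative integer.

Input: [7, 2, 2, -1, -4, 6] (max |s|=7)
Stage 1 (DIFF): s[0]=7, 2-7=-5, 2-2=0, -1-2=-3, -4--1=-3, 6--4=10 -> [7, -5, 0, -3, -3, 10] (max |s|=10)
Stage 2 (ABS): |7|=7, |-5|=5, |0|=0, |-3|=3, |-3|=3, |10|=10 -> [7, 5, 0, 3, 3, 10] (max |s|=10)
Stage 3 (DIFF): s[0]=7, 5-7=-2, 0-5=-5, 3-0=3, 3-3=0, 10-3=7 -> [7, -2, -5, 3, 0, 7] (max |s|=7)
Stage 4 (CLIP -6 4): clip(7,-6,4)=4, clip(-2,-6,4)=-2, clip(-5,-6,4)=-5, clip(3,-6,4)=3, clip(0,-6,4)=0, clip(7,-6,4)=4 -> [4, -2, -5, 3, 0, 4] (max |s|=5)
Stage 5 (DELAY): [0, 4, -2, -5, 3, 0] = [0, 4, -2, -5, 3, 0] -> [0, 4, -2, -5, 3, 0] (max |s|=5)
Overall max amplitude: 10

Answer: 10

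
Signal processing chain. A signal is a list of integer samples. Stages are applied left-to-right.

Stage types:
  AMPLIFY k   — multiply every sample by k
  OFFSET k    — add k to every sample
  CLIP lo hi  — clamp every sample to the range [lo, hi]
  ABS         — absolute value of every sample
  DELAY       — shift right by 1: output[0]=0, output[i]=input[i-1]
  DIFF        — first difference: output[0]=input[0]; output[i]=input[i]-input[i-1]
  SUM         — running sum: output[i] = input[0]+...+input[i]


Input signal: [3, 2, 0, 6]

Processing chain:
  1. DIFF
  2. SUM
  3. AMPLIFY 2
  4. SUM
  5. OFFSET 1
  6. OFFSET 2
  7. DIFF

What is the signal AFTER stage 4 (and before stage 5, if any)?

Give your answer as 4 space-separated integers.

Answer: 6 10 10 22

Derivation:
Input: [3, 2, 0, 6]
Stage 1 (DIFF): s[0]=3, 2-3=-1, 0-2=-2, 6-0=6 -> [3, -1, -2, 6]
Stage 2 (SUM): sum[0..0]=3, sum[0..1]=2, sum[0..2]=0, sum[0..3]=6 -> [3, 2, 0, 6]
Stage 3 (AMPLIFY 2): 3*2=6, 2*2=4, 0*2=0, 6*2=12 -> [6, 4, 0, 12]
Stage 4 (SUM): sum[0..0]=6, sum[0..1]=10, sum[0..2]=10, sum[0..3]=22 -> [6, 10, 10, 22]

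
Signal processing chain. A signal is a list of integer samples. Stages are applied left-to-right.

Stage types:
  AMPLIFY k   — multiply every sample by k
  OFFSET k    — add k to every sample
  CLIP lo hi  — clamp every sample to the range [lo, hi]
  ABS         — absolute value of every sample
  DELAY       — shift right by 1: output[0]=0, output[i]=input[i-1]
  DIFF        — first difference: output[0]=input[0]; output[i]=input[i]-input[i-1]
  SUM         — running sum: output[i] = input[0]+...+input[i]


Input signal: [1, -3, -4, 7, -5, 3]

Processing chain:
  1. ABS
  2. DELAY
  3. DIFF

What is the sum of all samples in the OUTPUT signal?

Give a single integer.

Input: [1, -3, -4, 7, -5, 3]
Stage 1 (ABS): |1|=1, |-3|=3, |-4|=4, |7|=7, |-5|=5, |3|=3 -> [1, 3, 4, 7, 5, 3]
Stage 2 (DELAY): [0, 1, 3, 4, 7, 5] = [0, 1, 3, 4, 7, 5] -> [0, 1, 3, 4, 7, 5]
Stage 3 (DIFF): s[0]=0, 1-0=1, 3-1=2, 4-3=1, 7-4=3, 5-7=-2 -> [0, 1, 2, 1, 3, -2]
Output sum: 5

Answer: 5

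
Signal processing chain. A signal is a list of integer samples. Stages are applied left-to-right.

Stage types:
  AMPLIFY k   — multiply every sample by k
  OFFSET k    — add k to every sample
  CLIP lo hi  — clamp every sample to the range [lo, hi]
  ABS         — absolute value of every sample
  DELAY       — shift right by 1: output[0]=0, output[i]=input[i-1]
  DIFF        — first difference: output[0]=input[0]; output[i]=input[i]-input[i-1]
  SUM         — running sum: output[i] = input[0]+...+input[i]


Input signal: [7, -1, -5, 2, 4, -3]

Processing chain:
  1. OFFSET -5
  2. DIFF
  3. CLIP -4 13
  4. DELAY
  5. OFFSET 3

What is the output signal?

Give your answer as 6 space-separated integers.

Answer: 3 5 -1 -1 10 5

Derivation:
Input: [7, -1, -5, 2, 4, -3]
Stage 1 (OFFSET -5): 7+-5=2, -1+-5=-6, -5+-5=-10, 2+-5=-3, 4+-5=-1, -3+-5=-8 -> [2, -6, -10, -3, -1, -8]
Stage 2 (DIFF): s[0]=2, -6-2=-8, -10--6=-4, -3--10=7, -1--3=2, -8--1=-7 -> [2, -8, -4, 7, 2, -7]
Stage 3 (CLIP -4 13): clip(2,-4,13)=2, clip(-8,-4,13)=-4, clip(-4,-4,13)=-4, clip(7,-4,13)=7, clip(2,-4,13)=2, clip(-7,-4,13)=-4 -> [2, -4, -4, 7, 2, -4]
Stage 4 (DELAY): [0, 2, -4, -4, 7, 2] = [0, 2, -4, -4, 7, 2] -> [0, 2, -4, -4, 7, 2]
Stage 5 (OFFSET 3): 0+3=3, 2+3=5, -4+3=-1, -4+3=-1, 7+3=10, 2+3=5 -> [3, 5, -1, -1, 10, 5]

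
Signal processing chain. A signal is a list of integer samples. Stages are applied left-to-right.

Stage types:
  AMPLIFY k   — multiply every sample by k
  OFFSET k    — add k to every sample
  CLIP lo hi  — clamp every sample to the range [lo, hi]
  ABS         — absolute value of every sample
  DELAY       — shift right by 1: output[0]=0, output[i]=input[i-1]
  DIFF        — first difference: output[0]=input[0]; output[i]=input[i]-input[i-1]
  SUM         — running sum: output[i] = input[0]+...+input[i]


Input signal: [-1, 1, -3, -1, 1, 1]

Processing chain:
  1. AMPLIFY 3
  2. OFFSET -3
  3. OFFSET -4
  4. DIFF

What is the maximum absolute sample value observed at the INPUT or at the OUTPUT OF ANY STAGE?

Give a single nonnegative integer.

Input: [-1, 1, -3, -1, 1, 1] (max |s|=3)
Stage 1 (AMPLIFY 3): -1*3=-3, 1*3=3, -3*3=-9, -1*3=-3, 1*3=3, 1*3=3 -> [-3, 3, -9, -3, 3, 3] (max |s|=9)
Stage 2 (OFFSET -3): -3+-3=-6, 3+-3=0, -9+-3=-12, -3+-3=-6, 3+-3=0, 3+-3=0 -> [-6, 0, -12, -6, 0, 0] (max |s|=12)
Stage 3 (OFFSET -4): -6+-4=-10, 0+-4=-4, -12+-4=-16, -6+-4=-10, 0+-4=-4, 0+-4=-4 -> [-10, -4, -16, -10, -4, -4] (max |s|=16)
Stage 4 (DIFF): s[0]=-10, -4--10=6, -16--4=-12, -10--16=6, -4--10=6, -4--4=0 -> [-10, 6, -12, 6, 6, 0] (max |s|=12)
Overall max amplitude: 16

Answer: 16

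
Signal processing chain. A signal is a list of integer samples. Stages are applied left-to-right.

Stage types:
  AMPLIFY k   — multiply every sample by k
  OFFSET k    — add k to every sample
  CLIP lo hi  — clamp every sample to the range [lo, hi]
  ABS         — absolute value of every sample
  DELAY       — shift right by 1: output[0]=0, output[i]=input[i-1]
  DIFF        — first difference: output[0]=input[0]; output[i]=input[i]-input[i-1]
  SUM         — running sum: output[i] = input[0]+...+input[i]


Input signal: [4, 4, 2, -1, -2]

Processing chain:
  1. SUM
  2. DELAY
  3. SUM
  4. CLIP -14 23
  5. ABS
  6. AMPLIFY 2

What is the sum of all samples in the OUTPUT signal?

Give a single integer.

Input: [4, 4, 2, -1, -2]
Stage 1 (SUM): sum[0..0]=4, sum[0..1]=8, sum[0..2]=10, sum[0..3]=9, sum[0..4]=7 -> [4, 8, 10, 9, 7]
Stage 2 (DELAY): [0, 4, 8, 10, 9] = [0, 4, 8, 10, 9] -> [0, 4, 8, 10, 9]
Stage 3 (SUM): sum[0..0]=0, sum[0..1]=4, sum[0..2]=12, sum[0..3]=22, sum[0..4]=31 -> [0, 4, 12, 22, 31]
Stage 4 (CLIP -14 23): clip(0,-14,23)=0, clip(4,-14,23)=4, clip(12,-14,23)=12, clip(22,-14,23)=22, clip(31,-14,23)=23 -> [0, 4, 12, 22, 23]
Stage 5 (ABS): |0|=0, |4|=4, |12|=12, |22|=22, |23|=23 -> [0, 4, 12, 22, 23]
Stage 6 (AMPLIFY 2): 0*2=0, 4*2=8, 12*2=24, 22*2=44, 23*2=46 -> [0, 8, 24, 44, 46]
Output sum: 122

Answer: 122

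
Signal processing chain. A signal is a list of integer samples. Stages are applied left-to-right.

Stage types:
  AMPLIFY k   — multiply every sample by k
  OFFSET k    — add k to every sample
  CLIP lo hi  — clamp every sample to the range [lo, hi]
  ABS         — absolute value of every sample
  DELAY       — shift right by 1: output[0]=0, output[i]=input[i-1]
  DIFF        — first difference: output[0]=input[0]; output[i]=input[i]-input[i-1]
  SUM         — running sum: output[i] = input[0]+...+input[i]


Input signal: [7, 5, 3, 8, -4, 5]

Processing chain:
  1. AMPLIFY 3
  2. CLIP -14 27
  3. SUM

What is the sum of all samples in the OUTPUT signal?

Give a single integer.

Input: [7, 5, 3, 8, -4, 5]
Stage 1 (AMPLIFY 3): 7*3=21, 5*3=15, 3*3=9, 8*3=24, -4*3=-12, 5*3=15 -> [21, 15, 9, 24, -12, 15]
Stage 2 (CLIP -14 27): clip(21,-14,27)=21, clip(15,-14,27)=15, clip(9,-14,27)=9, clip(24,-14,27)=24, clip(-12,-14,27)=-12, clip(15,-14,27)=15 -> [21, 15, 9, 24, -12, 15]
Stage 3 (SUM): sum[0..0]=21, sum[0..1]=36, sum[0..2]=45, sum[0..3]=69, sum[0..4]=57, sum[0..5]=72 -> [21, 36, 45, 69, 57, 72]
Output sum: 300

Answer: 300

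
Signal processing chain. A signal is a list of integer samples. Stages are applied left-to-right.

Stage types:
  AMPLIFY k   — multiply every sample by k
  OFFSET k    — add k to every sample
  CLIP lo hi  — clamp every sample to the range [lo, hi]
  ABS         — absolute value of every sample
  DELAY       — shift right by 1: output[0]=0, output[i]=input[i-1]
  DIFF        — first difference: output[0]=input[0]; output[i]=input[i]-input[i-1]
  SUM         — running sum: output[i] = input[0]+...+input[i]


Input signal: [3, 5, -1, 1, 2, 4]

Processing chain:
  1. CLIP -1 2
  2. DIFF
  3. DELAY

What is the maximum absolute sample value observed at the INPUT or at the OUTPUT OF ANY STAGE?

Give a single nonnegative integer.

Answer: 5

Derivation:
Input: [3, 5, -1, 1, 2, 4] (max |s|=5)
Stage 1 (CLIP -1 2): clip(3,-1,2)=2, clip(5,-1,2)=2, clip(-1,-1,2)=-1, clip(1,-1,2)=1, clip(2,-1,2)=2, clip(4,-1,2)=2 -> [2, 2, -1, 1, 2, 2] (max |s|=2)
Stage 2 (DIFF): s[0]=2, 2-2=0, -1-2=-3, 1--1=2, 2-1=1, 2-2=0 -> [2, 0, -3, 2, 1, 0] (max |s|=3)
Stage 3 (DELAY): [0, 2, 0, -3, 2, 1] = [0, 2, 0, -3, 2, 1] -> [0, 2, 0, -3, 2, 1] (max |s|=3)
Overall max amplitude: 5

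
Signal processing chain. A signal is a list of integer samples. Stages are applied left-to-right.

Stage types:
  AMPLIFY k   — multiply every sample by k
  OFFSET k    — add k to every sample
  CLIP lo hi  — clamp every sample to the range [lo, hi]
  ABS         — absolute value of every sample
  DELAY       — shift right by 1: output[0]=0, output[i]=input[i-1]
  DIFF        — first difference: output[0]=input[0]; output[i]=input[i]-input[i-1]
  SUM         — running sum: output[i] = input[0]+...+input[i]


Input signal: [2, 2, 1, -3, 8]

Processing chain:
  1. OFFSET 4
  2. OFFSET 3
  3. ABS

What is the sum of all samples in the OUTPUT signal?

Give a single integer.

Input: [2, 2, 1, -3, 8]
Stage 1 (OFFSET 4): 2+4=6, 2+4=6, 1+4=5, -3+4=1, 8+4=12 -> [6, 6, 5, 1, 12]
Stage 2 (OFFSET 3): 6+3=9, 6+3=9, 5+3=8, 1+3=4, 12+3=15 -> [9, 9, 8, 4, 15]
Stage 3 (ABS): |9|=9, |9|=9, |8|=8, |4|=4, |15|=15 -> [9, 9, 8, 4, 15]
Output sum: 45

Answer: 45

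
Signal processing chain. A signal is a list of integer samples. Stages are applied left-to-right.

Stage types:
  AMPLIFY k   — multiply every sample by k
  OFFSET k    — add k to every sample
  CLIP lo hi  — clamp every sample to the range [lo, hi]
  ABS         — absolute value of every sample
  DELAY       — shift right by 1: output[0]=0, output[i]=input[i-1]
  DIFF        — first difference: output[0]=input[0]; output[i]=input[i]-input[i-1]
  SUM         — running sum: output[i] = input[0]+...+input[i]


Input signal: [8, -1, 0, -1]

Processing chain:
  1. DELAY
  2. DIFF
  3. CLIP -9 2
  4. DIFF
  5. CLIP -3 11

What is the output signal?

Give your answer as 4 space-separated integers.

Input: [8, -1, 0, -1]
Stage 1 (DELAY): [0, 8, -1, 0] = [0, 8, -1, 0] -> [0, 8, -1, 0]
Stage 2 (DIFF): s[0]=0, 8-0=8, -1-8=-9, 0--1=1 -> [0, 8, -9, 1]
Stage 3 (CLIP -9 2): clip(0,-9,2)=0, clip(8,-9,2)=2, clip(-9,-9,2)=-9, clip(1,-9,2)=1 -> [0, 2, -9, 1]
Stage 4 (DIFF): s[0]=0, 2-0=2, -9-2=-11, 1--9=10 -> [0, 2, -11, 10]
Stage 5 (CLIP -3 11): clip(0,-3,11)=0, clip(2,-3,11)=2, clip(-11,-3,11)=-3, clip(10,-3,11)=10 -> [0, 2, -3, 10]

Answer: 0 2 -3 10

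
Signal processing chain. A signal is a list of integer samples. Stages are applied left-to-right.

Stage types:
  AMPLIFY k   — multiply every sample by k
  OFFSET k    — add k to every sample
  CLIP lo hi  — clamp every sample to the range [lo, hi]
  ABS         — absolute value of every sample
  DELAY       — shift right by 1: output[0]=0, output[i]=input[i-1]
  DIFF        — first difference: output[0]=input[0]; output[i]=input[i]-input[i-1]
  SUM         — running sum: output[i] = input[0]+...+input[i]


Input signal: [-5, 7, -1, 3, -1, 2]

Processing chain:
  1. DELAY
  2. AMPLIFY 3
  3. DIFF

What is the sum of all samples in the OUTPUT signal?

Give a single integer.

Input: [-5, 7, -1, 3, -1, 2]
Stage 1 (DELAY): [0, -5, 7, -1, 3, -1] = [0, -5, 7, -1, 3, -1] -> [0, -5, 7, -1, 3, -1]
Stage 2 (AMPLIFY 3): 0*3=0, -5*3=-15, 7*3=21, -1*3=-3, 3*3=9, -1*3=-3 -> [0, -15, 21, -3, 9, -3]
Stage 3 (DIFF): s[0]=0, -15-0=-15, 21--15=36, -3-21=-24, 9--3=12, -3-9=-12 -> [0, -15, 36, -24, 12, -12]
Output sum: -3

Answer: -3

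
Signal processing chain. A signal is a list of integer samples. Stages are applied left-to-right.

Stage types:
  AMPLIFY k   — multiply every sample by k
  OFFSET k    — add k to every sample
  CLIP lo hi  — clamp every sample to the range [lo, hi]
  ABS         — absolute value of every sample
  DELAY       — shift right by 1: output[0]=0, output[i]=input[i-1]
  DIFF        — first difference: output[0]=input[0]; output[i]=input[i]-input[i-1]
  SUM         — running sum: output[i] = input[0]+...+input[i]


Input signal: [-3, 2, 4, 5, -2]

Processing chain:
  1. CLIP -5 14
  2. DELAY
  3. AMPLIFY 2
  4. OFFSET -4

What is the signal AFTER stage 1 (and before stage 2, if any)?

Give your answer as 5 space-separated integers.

Input: [-3, 2, 4, 5, -2]
Stage 1 (CLIP -5 14): clip(-3,-5,14)=-3, clip(2,-5,14)=2, clip(4,-5,14)=4, clip(5,-5,14)=5, clip(-2,-5,14)=-2 -> [-3, 2, 4, 5, -2]

Answer: -3 2 4 5 -2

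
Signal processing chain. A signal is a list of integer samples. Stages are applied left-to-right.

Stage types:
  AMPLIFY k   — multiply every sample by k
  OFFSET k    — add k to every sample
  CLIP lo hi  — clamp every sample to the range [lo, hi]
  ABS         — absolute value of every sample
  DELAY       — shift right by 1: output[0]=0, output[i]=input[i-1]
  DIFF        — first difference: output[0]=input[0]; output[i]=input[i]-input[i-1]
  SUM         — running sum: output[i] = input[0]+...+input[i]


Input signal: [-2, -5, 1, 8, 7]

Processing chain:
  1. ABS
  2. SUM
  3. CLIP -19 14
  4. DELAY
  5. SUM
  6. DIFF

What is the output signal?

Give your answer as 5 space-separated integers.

Answer: 0 2 7 8 14

Derivation:
Input: [-2, -5, 1, 8, 7]
Stage 1 (ABS): |-2|=2, |-5|=5, |1|=1, |8|=8, |7|=7 -> [2, 5, 1, 8, 7]
Stage 2 (SUM): sum[0..0]=2, sum[0..1]=7, sum[0..2]=8, sum[0..3]=16, sum[0..4]=23 -> [2, 7, 8, 16, 23]
Stage 3 (CLIP -19 14): clip(2,-19,14)=2, clip(7,-19,14)=7, clip(8,-19,14)=8, clip(16,-19,14)=14, clip(23,-19,14)=14 -> [2, 7, 8, 14, 14]
Stage 4 (DELAY): [0, 2, 7, 8, 14] = [0, 2, 7, 8, 14] -> [0, 2, 7, 8, 14]
Stage 5 (SUM): sum[0..0]=0, sum[0..1]=2, sum[0..2]=9, sum[0..3]=17, sum[0..4]=31 -> [0, 2, 9, 17, 31]
Stage 6 (DIFF): s[0]=0, 2-0=2, 9-2=7, 17-9=8, 31-17=14 -> [0, 2, 7, 8, 14]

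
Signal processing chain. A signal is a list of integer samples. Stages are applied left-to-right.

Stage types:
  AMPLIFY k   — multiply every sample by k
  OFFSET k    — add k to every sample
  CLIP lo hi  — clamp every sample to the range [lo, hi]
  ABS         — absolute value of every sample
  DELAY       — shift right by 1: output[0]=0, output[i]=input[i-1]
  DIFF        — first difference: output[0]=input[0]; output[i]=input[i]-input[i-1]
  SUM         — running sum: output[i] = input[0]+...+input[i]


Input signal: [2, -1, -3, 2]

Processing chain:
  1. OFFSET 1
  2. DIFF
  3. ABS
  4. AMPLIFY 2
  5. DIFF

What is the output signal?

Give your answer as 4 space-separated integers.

Answer: 6 0 -2 6

Derivation:
Input: [2, -1, -3, 2]
Stage 1 (OFFSET 1): 2+1=3, -1+1=0, -3+1=-2, 2+1=3 -> [3, 0, -2, 3]
Stage 2 (DIFF): s[0]=3, 0-3=-3, -2-0=-2, 3--2=5 -> [3, -3, -2, 5]
Stage 3 (ABS): |3|=3, |-3|=3, |-2|=2, |5|=5 -> [3, 3, 2, 5]
Stage 4 (AMPLIFY 2): 3*2=6, 3*2=6, 2*2=4, 5*2=10 -> [6, 6, 4, 10]
Stage 5 (DIFF): s[0]=6, 6-6=0, 4-6=-2, 10-4=6 -> [6, 0, -2, 6]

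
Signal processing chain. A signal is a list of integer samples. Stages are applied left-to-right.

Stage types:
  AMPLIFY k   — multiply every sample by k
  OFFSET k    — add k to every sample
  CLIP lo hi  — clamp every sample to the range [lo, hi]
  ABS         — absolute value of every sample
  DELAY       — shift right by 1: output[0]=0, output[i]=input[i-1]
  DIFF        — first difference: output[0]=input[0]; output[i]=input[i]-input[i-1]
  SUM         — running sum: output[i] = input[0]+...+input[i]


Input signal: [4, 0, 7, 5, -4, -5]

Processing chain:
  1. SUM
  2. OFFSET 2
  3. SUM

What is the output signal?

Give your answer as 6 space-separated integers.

Answer: 6 12 25 43 57 66

Derivation:
Input: [4, 0, 7, 5, -4, -5]
Stage 1 (SUM): sum[0..0]=4, sum[0..1]=4, sum[0..2]=11, sum[0..3]=16, sum[0..4]=12, sum[0..5]=7 -> [4, 4, 11, 16, 12, 7]
Stage 2 (OFFSET 2): 4+2=6, 4+2=6, 11+2=13, 16+2=18, 12+2=14, 7+2=9 -> [6, 6, 13, 18, 14, 9]
Stage 3 (SUM): sum[0..0]=6, sum[0..1]=12, sum[0..2]=25, sum[0..3]=43, sum[0..4]=57, sum[0..5]=66 -> [6, 12, 25, 43, 57, 66]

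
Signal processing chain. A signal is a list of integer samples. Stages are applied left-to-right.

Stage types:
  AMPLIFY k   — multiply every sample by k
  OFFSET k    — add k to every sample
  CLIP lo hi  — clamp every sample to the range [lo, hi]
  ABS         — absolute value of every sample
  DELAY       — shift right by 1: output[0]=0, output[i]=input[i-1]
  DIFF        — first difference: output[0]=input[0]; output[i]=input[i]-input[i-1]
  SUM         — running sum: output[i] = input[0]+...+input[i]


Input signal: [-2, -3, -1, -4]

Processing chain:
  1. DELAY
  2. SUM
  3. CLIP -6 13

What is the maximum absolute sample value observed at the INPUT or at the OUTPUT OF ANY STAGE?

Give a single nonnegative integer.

Answer: 6

Derivation:
Input: [-2, -3, -1, -4] (max |s|=4)
Stage 1 (DELAY): [0, -2, -3, -1] = [0, -2, -3, -1] -> [0, -2, -3, -1] (max |s|=3)
Stage 2 (SUM): sum[0..0]=0, sum[0..1]=-2, sum[0..2]=-5, sum[0..3]=-6 -> [0, -2, -5, -6] (max |s|=6)
Stage 3 (CLIP -6 13): clip(0,-6,13)=0, clip(-2,-6,13)=-2, clip(-5,-6,13)=-5, clip(-6,-6,13)=-6 -> [0, -2, -5, -6] (max |s|=6)
Overall max amplitude: 6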